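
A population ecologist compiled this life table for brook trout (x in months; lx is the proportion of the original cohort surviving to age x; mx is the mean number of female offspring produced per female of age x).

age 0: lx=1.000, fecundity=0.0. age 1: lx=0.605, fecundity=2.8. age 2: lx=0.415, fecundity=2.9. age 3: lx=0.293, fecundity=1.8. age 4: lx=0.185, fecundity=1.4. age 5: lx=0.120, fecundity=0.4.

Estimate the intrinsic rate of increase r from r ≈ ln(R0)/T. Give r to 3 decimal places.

0.706

R0 = Σ lx·mx = 0 + 1.694 + 1.2035 + 0.5274 + 0.259 + 0.048 = 3.7319
Σ x·lx·mx = 6.9592; T = 6.9592/3.7319 = 1.86479…
r ≈ ln(R0)/T = ln(3.7319)/1.86479… = 0.7062… → 0.706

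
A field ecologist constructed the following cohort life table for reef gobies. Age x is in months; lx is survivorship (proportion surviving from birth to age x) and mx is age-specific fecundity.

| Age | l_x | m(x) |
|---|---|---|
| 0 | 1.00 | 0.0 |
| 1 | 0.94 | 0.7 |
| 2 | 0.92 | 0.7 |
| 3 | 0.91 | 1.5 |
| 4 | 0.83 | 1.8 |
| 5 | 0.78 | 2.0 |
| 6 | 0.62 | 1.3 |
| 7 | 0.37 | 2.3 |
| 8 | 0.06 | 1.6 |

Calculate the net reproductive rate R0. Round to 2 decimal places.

7.47

lx·mx by age: 0, 0.658, 0.644, 1.365, 1.494, 1.56, 0.806, 0.851, 0.096
R0 = Σ lx·mx = 7.474 → 7.47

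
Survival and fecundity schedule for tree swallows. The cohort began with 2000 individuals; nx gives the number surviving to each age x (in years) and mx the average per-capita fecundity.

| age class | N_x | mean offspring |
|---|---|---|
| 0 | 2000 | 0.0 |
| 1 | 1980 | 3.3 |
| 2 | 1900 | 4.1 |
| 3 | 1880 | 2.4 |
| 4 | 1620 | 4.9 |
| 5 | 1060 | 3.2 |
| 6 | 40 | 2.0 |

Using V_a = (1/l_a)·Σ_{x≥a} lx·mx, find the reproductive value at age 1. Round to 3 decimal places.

lx = nx/n0 = nx/2000: 1, 0.99, 0.95, 0.94, 0.81, 0.53, 0.02
lx·mx for x ≥ 1: 3.267, 3.895, 2.256, 3.969, 1.696, 0.04 → sum = 15.123
V_1 = 15.123 / l_1 = 15.123 / 0.99 = 15.275758… → 15.276

15.276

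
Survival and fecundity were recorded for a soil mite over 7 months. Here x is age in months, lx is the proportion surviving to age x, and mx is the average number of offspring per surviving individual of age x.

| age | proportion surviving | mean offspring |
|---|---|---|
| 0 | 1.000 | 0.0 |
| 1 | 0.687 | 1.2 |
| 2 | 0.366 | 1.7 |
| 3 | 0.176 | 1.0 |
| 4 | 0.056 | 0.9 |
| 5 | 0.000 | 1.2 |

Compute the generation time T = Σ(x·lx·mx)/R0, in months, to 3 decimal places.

1.673

lx·mx: 0, 0.8244, 0.6222, 0.176, 0.0504, 0 → R0 = 1.673
x·lx·mx: 0, 0.8244, 1.2444, 0.528, 0.2016, 0 → Σ = 2.7984
T = 2.7984 / 1.673 = 1.672684… → 1.673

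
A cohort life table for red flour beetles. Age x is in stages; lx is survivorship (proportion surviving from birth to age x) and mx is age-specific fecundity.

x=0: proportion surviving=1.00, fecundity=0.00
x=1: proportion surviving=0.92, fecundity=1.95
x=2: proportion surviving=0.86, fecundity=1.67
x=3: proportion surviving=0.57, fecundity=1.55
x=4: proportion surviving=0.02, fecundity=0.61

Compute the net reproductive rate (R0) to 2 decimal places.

lx·mx by age: 0, 1.794, 1.4362, 0.8835, 0.0122
R0 = Σ lx·mx = 4.1259 → 4.13

4.13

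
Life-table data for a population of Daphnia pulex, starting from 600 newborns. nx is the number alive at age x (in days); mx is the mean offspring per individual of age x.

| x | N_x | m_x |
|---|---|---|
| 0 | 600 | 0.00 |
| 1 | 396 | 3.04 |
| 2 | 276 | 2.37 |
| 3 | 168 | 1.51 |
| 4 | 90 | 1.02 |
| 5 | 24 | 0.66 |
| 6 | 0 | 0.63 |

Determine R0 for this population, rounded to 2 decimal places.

lx = nx/n0 = nx/600: 1, 0.66, 0.46, 0.28, 0.15, 0.04, 0
lx·mx by age: 0, 2.0064, 1.0902, 0.4228, 0.153, 0.0264, 0
R0 = Σ lx·mx = 3.6988 → 3.70

3.70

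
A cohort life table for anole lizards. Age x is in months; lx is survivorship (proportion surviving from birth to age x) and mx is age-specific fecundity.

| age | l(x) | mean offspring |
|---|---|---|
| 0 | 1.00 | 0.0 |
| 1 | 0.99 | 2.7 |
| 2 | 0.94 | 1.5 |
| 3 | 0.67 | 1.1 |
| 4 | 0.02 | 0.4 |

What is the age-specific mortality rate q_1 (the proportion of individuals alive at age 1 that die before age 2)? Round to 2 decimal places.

q_1 = (l_1 − l_2) / l_1 = (0.99 − 0.94) / 0.99
     = 0.05 / 0.99 = 0.050505… → 0.05

0.05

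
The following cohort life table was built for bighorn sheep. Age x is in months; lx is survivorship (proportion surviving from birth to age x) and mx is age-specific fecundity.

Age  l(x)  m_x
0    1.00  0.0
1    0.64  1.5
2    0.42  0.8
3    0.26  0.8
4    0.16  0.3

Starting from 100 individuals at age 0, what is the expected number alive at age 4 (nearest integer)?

Expected survivors = N0 · l_4 = 100 × 0.16 = 16 → 16

16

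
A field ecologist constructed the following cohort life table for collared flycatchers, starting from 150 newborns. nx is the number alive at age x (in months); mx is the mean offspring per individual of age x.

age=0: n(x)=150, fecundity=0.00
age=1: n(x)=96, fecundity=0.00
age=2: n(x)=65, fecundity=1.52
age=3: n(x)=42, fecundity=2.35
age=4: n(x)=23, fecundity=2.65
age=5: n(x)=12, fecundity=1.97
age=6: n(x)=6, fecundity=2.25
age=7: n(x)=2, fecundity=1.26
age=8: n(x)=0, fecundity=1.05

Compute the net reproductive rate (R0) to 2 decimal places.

lx = nx/n0 = nx/150: 1, 0.64, 0.43333…, 0.28, 0.15333…, 0.08, 0.04, 0.01333…, 0
lx·mx by age: 0, 0, 0.658667…, 0.658, 0.406333…, 0.1576, 0.09, 0.0168…, 0
R0 = Σ lx·mx = 1.9874… → 1.99

1.99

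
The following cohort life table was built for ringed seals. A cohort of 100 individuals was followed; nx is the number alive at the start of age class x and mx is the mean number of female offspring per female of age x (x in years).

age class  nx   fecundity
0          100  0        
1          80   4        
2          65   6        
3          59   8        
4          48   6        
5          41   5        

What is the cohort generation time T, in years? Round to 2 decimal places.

2.80

lx = nx/n0 = nx/100: 1, 0.8, 0.65, 0.59, 0.48, 0.41
lx·mx: 0, 3.2, 3.9, 4.72, 2.88, 2.05 → R0 = 16.75
x·lx·mx: 0, 3.2, 7.8, 14.16, 11.52, 10.25 → Σ = 46.93
T = 46.93 / 16.75 = 2.801791… → 2.80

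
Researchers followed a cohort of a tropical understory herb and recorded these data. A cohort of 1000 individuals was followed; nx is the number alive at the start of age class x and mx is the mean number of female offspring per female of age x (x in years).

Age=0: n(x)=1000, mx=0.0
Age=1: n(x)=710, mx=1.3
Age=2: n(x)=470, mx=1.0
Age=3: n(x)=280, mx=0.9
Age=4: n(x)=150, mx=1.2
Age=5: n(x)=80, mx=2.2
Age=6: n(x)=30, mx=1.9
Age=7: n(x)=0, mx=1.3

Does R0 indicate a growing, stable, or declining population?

lx = nx/n0 = nx/1000: 1, 0.71, 0.47, 0.28, 0.15, 0.08, 0.03, 0
R0 = Σ lx·mx = 0 + 0.923 + 0.47 + 0.252 + 0.18 + 0.176 + 0.057 + 0 = 2.058
R0 > 1, so the population is growing.

growing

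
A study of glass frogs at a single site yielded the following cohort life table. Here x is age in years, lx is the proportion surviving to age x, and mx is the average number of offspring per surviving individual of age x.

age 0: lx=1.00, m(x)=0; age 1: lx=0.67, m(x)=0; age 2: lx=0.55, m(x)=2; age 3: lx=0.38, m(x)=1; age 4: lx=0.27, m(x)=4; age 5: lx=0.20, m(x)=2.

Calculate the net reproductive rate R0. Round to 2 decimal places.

lx·mx by age: 0, 0, 1.1, 0.38, 1.08, 0.4
R0 = Σ lx·mx = 2.96 → 2.96

2.96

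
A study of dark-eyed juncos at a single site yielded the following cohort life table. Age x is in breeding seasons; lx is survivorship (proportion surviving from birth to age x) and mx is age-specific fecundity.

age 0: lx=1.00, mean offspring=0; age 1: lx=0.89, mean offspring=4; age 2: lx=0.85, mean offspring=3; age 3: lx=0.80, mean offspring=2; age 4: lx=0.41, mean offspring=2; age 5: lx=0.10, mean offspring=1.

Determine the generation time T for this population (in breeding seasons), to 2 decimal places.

lx·mx: 0, 3.56, 2.55, 1.6, 0.82, 0.1 → R0 = 8.63
x·lx·mx: 0, 3.56, 5.1, 4.8, 3.28, 0.5 → Σ = 17.24
T = 17.24 / 8.63 = 1.997683… → 2.00

2.00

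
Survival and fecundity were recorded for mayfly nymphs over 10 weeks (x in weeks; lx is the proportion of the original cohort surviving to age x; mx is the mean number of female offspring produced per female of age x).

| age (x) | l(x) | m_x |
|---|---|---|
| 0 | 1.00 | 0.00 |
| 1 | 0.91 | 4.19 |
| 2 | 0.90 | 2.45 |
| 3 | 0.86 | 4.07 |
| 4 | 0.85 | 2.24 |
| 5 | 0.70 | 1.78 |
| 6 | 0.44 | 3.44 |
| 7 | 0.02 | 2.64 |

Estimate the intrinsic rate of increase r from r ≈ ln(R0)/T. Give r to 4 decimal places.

0.8996

R0 = Σ lx·mx = 0 + 3.8129 + 2.205 + 3.5002 + 1.904 + 1.246 + 1.5136 + 0.0528 = 14.2345
Σ x·lx·mx = 42.0207; T = 42.0207/14.2345 = 2.95203…
r ≈ ln(R0)/T = ln(14.2345)/2.95203… = 0.899607… → 0.8996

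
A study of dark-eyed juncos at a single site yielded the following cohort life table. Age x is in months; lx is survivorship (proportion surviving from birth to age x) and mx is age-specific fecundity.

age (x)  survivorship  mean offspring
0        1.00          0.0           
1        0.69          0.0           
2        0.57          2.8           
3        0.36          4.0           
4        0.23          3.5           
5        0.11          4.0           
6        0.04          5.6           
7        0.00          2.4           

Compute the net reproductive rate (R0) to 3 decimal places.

lx·mx by age: 0, 0, 1.596, 1.44, 0.805, 0.44, 0.224, 0
R0 = Σ lx·mx = 4.505 → 4.505

4.505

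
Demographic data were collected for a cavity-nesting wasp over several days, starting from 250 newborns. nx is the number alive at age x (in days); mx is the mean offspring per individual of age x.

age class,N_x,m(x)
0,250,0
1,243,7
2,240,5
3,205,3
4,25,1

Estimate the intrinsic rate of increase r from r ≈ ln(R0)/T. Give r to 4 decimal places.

lx = nx/n0 = nx/250: 1, 0.972, 0.96, 0.82, 0.1
R0 = Σ lx·mx = 0 + 6.804 + 4.8 + 2.46 + 0.1 = 14.164
Σ x·lx·mx = 24.184; T = 24.184/14.164 = 1.70743…
r ≈ ln(R0)/T = ln(14.164)/1.70743… = 1.552455… → 1.5525

1.5525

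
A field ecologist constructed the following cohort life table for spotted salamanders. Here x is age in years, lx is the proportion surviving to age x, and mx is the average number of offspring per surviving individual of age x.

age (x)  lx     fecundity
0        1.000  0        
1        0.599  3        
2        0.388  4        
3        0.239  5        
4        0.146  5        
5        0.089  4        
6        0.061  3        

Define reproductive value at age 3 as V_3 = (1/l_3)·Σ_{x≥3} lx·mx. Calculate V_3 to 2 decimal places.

10.31

lx·mx for x ≥ 3: 1.195, 0.73, 0.356, 0.183 → sum = 2.464
V_3 = 2.464 / l_3 = 2.464 / 0.239 = 10.309623… → 10.31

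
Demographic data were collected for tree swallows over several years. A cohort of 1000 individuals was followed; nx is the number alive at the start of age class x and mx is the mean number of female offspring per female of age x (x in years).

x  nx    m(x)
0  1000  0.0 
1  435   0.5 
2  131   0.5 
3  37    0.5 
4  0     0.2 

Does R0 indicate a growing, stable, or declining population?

declining

lx = nx/n0 = nx/1000: 1, 0.435, 0.131, 0.037, 0
R0 = Σ lx·mx = 0 + 0.2175 + 0.0655 + 0.0185 + 0 = 0.3015
R0 < 1, so the population is declining.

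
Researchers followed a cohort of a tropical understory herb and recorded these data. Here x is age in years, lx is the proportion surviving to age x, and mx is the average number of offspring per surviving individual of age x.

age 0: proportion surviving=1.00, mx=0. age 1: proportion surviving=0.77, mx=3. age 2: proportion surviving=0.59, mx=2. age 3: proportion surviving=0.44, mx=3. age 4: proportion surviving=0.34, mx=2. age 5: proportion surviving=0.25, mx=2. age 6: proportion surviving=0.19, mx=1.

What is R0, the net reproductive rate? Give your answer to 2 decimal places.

6.18

lx·mx by age: 0, 2.31, 1.18, 1.32, 0.68, 0.5, 0.19
R0 = Σ lx·mx = 6.18 → 6.18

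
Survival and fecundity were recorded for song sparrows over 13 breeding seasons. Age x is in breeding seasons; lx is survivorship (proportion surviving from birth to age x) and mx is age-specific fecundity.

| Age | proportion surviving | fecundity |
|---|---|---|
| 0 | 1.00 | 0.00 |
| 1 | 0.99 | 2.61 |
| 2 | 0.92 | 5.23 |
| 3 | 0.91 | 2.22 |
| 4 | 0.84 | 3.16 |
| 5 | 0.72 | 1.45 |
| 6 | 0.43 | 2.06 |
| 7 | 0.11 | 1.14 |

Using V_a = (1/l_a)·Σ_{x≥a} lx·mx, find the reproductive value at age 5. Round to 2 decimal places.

2.85

lx·mx for x ≥ 5: 1.044, 0.8858, 0.1254 → sum = 2.0552
V_5 = 2.0552 / l_5 = 2.0552 / 0.72 = 2.854444… → 2.85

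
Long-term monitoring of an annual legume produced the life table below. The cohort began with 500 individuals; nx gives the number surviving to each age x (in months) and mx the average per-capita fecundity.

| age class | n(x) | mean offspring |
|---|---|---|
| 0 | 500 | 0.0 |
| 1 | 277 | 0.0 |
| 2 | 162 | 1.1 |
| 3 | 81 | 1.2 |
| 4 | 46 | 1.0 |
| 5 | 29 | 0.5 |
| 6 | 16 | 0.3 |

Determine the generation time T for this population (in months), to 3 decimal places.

2.739

lx = nx/n0 = nx/500: 1, 0.554, 0.324, 0.162, 0.092, 0.058, 0.032
lx·mx: 0, 0, 0.3564, 0.1944, 0.092, 0.029, 0.0096 → R0 = 0.6814
x·lx·mx: 0, 0, 0.7128, 0.5832, 0.368, 0.145, 0.0576 → Σ = 1.8666
T = 1.8666 / 0.6814 = 2.73936… → 2.739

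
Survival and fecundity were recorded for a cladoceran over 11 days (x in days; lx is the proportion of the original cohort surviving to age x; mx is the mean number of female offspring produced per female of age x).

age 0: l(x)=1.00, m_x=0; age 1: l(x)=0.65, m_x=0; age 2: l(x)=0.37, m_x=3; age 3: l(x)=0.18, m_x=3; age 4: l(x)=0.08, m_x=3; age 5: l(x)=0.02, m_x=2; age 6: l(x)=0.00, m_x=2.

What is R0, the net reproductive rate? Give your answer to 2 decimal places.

1.93

lx·mx by age: 0, 0, 1.11, 0.54, 0.24, 0.04, 0
R0 = Σ lx·mx = 1.93 → 1.93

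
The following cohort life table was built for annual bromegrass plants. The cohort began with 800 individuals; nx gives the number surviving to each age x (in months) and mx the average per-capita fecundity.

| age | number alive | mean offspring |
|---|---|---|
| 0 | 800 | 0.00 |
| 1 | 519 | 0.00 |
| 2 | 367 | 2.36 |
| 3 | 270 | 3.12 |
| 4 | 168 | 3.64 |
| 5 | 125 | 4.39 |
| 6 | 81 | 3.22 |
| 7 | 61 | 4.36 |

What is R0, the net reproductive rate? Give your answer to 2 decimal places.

4.24

lx = nx/n0 = nx/800: 1, 0.64875, 0.45875, 0.3375, 0.21, 0.15625, 0.10125, 0.07625
lx·mx by age: 0, 0, 1.08265…, 1.053, 0.7644, 0.685938…, 0.326025…, 0.33245…
R0 = Σ lx·mx = 4.244463… → 4.24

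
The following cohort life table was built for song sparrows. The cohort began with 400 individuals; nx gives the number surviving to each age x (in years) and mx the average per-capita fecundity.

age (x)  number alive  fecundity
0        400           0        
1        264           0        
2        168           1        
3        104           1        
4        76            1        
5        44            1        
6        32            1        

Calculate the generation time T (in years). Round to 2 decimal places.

lx = nx/n0 = nx/400: 1, 0.66, 0.42, 0.26, 0.19, 0.11, 0.08
lx·mx: 0, 0, 0.42, 0.26, 0.19, 0.11, 0.08 → R0 = 1.06
x·lx·mx: 0, 0, 0.84, 0.78, 0.76, 0.55, 0.48 → Σ = 3.41
T = 3.41 / 1.06 = 3.216981… → 3.22

3.22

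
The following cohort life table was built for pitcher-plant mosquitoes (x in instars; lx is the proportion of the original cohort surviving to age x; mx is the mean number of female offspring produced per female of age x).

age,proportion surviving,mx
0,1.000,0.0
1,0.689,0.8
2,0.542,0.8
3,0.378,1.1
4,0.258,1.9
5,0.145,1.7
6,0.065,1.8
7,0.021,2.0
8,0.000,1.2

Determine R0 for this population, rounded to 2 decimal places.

2.30

lx·mx by age: 0, 0.5512, 0.4336, 0.4158, 0.4902, 0.2465, 0.117, 0.042, 0
R0 = Σ lx·mx = 2.2963 → 2.30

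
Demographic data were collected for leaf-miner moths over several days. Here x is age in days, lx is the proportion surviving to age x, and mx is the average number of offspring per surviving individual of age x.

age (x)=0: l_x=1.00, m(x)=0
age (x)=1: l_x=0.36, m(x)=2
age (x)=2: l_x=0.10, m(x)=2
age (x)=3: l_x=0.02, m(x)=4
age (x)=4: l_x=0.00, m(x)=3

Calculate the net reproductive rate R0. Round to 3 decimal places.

lx·mx by age: 0, 0.72, 0.2, 0.08, 0
R0 = Σ lx·mx = 1 → 1.000

1.000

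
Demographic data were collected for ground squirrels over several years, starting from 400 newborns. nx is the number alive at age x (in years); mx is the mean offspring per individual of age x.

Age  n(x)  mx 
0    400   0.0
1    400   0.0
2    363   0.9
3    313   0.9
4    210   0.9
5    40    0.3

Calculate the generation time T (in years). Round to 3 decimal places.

2.860

lx = nx/n0 = nx/400: 1, 1, 0.9075, 0.7825, 0.525, 0.1
lx·mx: 0, 0, 0.81675, 0.70425, 0.4725, 0.03 → R0 = 2.0235
x·lx·mx: 0, 0, 1.6335, 2.11275, 1.89, 0.15 → Σ = 5.78625
T = 5.78625 / 2.0235 = 2.859526… → 2.860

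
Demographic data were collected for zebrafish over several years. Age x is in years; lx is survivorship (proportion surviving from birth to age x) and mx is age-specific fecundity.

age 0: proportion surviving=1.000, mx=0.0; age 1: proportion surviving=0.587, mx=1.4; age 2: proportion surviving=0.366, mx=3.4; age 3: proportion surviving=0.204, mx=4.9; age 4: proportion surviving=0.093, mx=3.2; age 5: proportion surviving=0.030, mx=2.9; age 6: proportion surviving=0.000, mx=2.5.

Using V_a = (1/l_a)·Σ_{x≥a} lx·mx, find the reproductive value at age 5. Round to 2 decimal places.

lx·mx for x ≥ 5: 0.087, 0 → sum = 0.087
V_5 = 0.087 / l_5 = 0.087 / 0.03 = 2.9 → 2.90

2.90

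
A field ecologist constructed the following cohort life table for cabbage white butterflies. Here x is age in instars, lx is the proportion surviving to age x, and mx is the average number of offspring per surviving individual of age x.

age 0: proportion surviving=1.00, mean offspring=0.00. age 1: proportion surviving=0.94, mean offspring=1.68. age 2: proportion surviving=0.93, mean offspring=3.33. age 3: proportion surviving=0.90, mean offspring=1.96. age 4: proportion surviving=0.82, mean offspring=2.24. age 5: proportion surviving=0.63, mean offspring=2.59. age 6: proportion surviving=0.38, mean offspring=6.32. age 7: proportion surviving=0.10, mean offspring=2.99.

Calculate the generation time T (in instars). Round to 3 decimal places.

3.575

lx·mx: 0, 1.5792, 3.0969, 1.764, 1.8368, 1.6317, 2.4016, 0.299 → R0 = 12.6092
x·lx·mx: 0, 1.5792, 6.1938, 5.292, 7.3472, 8.1585, 14.4096, 2.093 → Σ = 45.0733
T = 45.0733 / 12.6092 = 3.574636… → 3.575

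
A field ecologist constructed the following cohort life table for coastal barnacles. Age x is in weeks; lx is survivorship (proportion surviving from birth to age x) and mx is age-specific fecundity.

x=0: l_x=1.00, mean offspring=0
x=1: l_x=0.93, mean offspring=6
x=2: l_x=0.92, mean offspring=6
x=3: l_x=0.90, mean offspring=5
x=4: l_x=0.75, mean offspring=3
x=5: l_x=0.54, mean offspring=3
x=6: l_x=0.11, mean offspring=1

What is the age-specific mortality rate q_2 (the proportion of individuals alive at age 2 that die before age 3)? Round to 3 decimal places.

q_2 = (l_2 − l_3) / l_2 = (0.92 − 0.9) / 0.92
     = 0.02 / 0.92 = 0.021739… → 0.022

0.022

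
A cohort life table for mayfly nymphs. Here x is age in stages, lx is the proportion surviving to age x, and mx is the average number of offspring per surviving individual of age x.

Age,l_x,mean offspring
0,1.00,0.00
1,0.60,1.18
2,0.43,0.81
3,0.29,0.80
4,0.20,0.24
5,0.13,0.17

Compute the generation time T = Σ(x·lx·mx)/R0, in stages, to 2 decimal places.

lx·mx: 0, 0.708, 0.3483, 0.232, 0.048, 0.0221 → R0 = 1.3584
x·lx·mx: 0, 0.708, 0.6966, 0.696, 0.192, 0.1105 → Σ = 2.4031
T = 2.4031 / 1.3584 = 1.769067… → 1.77

1.77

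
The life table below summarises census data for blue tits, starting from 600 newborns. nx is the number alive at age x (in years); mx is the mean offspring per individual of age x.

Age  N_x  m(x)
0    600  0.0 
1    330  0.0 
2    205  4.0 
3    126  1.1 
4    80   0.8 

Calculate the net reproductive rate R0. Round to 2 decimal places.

1.70

lx = nx/n0 = nx/600: 1, 0.55, 0.34167…, 0.21, 0.13333…
lx·mx by age: 0, 0, 1.366667…, 0.231, 0.106667…
R0 = Σ lx·mx = 1.704333… → 1.70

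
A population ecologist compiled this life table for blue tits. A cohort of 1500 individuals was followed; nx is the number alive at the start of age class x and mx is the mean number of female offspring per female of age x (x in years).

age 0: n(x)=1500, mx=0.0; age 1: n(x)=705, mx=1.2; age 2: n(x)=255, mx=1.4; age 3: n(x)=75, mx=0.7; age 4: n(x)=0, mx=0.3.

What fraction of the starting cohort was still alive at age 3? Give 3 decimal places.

0.050

l_3 = n_3/n_0 = 75/1500 = 0.05 → 0.050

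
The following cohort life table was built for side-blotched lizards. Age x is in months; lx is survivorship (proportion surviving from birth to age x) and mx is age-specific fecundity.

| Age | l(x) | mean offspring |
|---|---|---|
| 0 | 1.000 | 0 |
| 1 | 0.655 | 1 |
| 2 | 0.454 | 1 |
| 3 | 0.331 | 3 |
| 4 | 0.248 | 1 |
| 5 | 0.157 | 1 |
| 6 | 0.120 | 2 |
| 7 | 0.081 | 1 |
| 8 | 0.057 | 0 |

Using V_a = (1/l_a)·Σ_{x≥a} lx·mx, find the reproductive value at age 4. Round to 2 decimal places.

lx·mx for x ≥ 4: 0.248, 0.157, 0.24, 0.081, 0 → sum = 0.726
V_4 = 0.726 / l_4 = 0.726 / 0.248 = 2.927419… → 2.93

2.93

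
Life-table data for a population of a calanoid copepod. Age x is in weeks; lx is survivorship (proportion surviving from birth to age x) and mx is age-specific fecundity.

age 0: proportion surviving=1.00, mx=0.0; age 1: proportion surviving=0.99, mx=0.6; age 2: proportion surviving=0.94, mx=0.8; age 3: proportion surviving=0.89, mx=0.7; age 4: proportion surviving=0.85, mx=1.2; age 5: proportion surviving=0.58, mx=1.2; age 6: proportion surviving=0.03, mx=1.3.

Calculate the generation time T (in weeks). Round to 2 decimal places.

3.16

lx·mx: 0, 0.594, 0.752, 0.623, 1.02, 0.696, 0.039 → R0 = 3.724
x·lx·mx: 0, 0.594, 1.504, 1.869, 4.08, 3.48, 0.234 → Σ = 11.761
T = 11.761 / 3.724 = 3.158163… → 3.16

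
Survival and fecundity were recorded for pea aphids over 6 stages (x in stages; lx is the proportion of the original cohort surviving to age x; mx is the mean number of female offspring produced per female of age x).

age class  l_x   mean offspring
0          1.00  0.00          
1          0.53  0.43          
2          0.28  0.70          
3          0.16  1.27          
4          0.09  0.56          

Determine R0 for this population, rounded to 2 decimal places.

0.68

lx·mx by age: 0, 0.2279, 0.196, 0.2032, 0.0504
R0 = Σ lx·mx = 0.6775 → 0.68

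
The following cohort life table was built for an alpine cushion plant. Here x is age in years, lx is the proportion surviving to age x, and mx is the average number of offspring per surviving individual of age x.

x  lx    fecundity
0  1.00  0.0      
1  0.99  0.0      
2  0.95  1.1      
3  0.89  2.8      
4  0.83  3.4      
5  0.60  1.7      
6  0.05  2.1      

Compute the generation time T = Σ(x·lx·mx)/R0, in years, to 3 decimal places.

3.552

lx·mx: 0, 0, 1.045, 2.492, 2.822, 1.02, 0.105 → R0 = 7.484
x·lx·mx: 0, 0, 2.09, 7.476, 11.288, 5.1, 0.63 → Σ = 26.584
T = 26.584 / 7.484 = 3.552111… → 3.552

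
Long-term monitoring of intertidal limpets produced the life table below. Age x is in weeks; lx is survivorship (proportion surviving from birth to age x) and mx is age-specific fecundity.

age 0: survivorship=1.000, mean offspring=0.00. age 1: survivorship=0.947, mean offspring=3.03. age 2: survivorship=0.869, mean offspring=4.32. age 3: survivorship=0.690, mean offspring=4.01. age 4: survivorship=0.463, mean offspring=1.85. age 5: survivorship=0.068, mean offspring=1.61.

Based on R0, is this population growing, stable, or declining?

growing

R0 = Σ lx·mx = 0 + 2.86941 + 3.75408 + 2.7669 + 0.85655 + 0.10948 = 10.35642
R0 > 1, so the population is growing.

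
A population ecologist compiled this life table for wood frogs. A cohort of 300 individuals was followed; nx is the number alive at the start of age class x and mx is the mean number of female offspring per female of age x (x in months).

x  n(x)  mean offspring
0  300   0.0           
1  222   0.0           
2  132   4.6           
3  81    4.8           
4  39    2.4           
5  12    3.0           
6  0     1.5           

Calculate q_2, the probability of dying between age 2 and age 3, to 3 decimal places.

0.386

lx = nx/n0 = nx/300: 1, 0.74, 0.44, 0.27, 0.13, 0.04, 0
q_2 = (l_2 − l_3) / l_2 = (0.44 − 0.27) / 0.44
     = 0.17 / 0.44 = 0.386364… → 0.386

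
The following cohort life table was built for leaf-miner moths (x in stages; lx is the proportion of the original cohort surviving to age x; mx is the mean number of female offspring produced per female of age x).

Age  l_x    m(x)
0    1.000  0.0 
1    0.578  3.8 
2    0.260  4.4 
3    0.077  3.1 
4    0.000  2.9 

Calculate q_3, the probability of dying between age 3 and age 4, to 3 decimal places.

1.000

q_3 = (l_3 − l_4) / l_3 = (0.077 − 0) / 0.077
     = 0.077 / 0.077 = 1 → 1.000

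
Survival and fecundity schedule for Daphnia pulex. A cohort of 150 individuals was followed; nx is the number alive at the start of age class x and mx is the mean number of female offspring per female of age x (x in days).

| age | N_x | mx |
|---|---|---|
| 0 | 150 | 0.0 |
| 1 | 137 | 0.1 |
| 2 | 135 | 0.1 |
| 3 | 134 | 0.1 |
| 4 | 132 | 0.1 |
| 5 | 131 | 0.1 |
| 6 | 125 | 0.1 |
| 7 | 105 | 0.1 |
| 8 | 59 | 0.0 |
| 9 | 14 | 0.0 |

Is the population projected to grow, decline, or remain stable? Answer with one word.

declining

lx = nx/n0 = nx/150: 1, 0.91333…, 0.9, 0.89333…, 0.88, 0.87333…, 0.83333…, 0.7, 0.39333…, 0.09333…
R0 = Σ lx·mx = 0 + 0.091333… + 0.09 + 0.089333… + 0.088 + 0.087333… + 0.083333… + 0.07 + 0 + 0 = 0.599333…
R0 < 1, so the population is declining.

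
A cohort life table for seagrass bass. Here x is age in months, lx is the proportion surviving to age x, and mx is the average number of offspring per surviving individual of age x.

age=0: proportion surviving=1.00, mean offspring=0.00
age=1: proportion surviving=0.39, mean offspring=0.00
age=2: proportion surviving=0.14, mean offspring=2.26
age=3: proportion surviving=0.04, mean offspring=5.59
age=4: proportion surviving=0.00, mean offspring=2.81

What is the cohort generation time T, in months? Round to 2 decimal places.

2.41

lx·mx: 0, 0, 0.3164, 0.2236, 0 → R0 = 0.54
x·lx·mx: 0, 0, 0.6328, 0.6708, 0 → Σ = 1.3036
T = 1.3036 / 0.54 = 2.414074… → 2.41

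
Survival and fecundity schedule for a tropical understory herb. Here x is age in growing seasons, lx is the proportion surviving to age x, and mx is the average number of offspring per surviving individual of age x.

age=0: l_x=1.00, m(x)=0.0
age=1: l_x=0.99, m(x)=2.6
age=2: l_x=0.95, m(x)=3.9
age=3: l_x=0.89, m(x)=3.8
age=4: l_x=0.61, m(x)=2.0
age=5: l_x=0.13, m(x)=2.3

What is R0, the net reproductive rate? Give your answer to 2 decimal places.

lx·mx by age: 0, 2.574, 3.705, 3.382, 1.22, 0.299
R0 = Σ lx·mx = 11.18 → 11.18

11.18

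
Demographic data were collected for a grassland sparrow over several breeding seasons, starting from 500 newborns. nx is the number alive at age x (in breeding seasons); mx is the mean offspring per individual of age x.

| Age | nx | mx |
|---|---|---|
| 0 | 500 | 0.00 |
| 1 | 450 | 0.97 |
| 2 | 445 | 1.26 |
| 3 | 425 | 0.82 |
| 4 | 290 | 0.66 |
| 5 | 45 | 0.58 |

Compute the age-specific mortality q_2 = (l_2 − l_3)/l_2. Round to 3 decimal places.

lx = nx/n0 = nx/500: 1, 0.9, 0.89, 0.85, 0.58, 0.09
q_2 = (l_2 − l_3) / l_2 = (0.89 − 0.85) / 0.89
     = 0.04 / 0.89 = 0.044944… → 0.045

0.045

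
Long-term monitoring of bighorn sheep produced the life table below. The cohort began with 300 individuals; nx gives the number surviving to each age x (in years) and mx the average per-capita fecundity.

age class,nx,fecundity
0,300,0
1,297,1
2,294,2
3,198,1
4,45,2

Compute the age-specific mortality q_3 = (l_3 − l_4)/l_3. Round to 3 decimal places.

lx = nx/n0 = nx/300: 1, 0.99, 0.98, 0.66, 0.15
q_3 = (l_3 − l_4) / l_3 = (0.66 − 0.15) / 0.66
     = 0.51 / 0.66 = 0.772727… → 0.773

0.773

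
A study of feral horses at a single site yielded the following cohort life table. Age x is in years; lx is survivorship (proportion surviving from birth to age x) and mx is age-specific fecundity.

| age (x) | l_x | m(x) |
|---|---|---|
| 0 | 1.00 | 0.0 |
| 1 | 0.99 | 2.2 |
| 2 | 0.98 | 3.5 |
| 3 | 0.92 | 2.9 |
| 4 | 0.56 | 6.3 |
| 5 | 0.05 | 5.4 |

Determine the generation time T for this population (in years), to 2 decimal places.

lx·mx: 0, 2.178, 3.43, 2.668, 3.528, 0.27 → R0 = 12.074
x·lx·mx: 0, 2.178, 6.86, 8.004, 14.112, 1.35 → Σ = 32.504
T = 32.504 / 12.074 = 2.692066… → 2.69

2.69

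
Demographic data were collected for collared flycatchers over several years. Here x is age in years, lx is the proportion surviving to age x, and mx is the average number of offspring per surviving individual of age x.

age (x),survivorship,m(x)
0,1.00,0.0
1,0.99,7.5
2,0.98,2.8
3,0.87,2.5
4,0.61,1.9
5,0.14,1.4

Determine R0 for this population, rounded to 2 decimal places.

lx·mx by age: 0, 7.425, 2.744, 2.175, 1.159, 0.196
R0 = Σ lx·mx = 13.699 → 13.70

13.70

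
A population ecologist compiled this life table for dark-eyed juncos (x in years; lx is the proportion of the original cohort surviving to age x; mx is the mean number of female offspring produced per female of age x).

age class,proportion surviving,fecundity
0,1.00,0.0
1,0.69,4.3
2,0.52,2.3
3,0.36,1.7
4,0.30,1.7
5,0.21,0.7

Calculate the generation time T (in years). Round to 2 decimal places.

1.84

lx·mx: 0, 2.967, 1.196, 0.612, 0.51, 0.147 → R0 = 5.432
x·lx·mx: 0, 2.967, 2.392, 1.836, 2.04, 0.735 → Σ = 9.97
T = 9.97 / 5.432 = 1.83542… → 1.84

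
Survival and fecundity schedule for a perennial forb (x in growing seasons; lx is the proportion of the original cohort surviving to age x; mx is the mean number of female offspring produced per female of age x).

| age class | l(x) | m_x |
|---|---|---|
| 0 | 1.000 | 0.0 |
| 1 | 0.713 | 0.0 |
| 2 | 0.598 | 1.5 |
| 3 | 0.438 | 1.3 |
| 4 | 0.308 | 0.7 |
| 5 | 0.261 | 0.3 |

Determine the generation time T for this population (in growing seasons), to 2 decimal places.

2.70

lx·mx: 0, 0, 0.897, 0.5694, 0.2156, 0.0783 → R0 = 1.7603
x·lx·mx: 0, 0, 1.794, 1.7082, 0.8624, 0.3915 → Σ = 4.7561
T = 4.7561 / 1.7603 = 2.701869… → 2.70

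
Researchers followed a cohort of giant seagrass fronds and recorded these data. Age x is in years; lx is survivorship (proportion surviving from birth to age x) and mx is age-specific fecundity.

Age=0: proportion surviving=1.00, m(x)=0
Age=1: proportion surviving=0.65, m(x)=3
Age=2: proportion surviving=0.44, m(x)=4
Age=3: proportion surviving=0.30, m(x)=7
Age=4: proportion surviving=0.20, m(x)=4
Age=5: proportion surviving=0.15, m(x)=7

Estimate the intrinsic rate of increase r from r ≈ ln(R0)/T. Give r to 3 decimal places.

R0 = Σ lx·mx = 0 + 1.95 + 1.76 + 2.1 + 0.8 + 1.05 = 7.66
Σ x·lx·mx = 20.22; T = 20.22/7.66 = 2.63969…
r ≈ ln(R0)/T = ln(7.66)/2.63969… = 0.77131… → 0.771

0.771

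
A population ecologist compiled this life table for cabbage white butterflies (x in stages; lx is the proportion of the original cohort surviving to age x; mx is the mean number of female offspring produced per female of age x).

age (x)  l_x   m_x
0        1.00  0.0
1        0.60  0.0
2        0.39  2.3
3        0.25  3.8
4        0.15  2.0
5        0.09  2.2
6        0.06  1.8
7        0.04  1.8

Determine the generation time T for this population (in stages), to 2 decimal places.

lx·mx: 0, 0, 0.897, 0.95, 0.3, 0.198, 0.108, 0.072 → R0 = 2.525
x·lx·mx: 0, 0, 1.794, 2.85, 1.2, 0.99, 0.648, 0.504 → Σ = 7.986
T = 7.986 / 2.525 = 3.162772… → 3.16

3.16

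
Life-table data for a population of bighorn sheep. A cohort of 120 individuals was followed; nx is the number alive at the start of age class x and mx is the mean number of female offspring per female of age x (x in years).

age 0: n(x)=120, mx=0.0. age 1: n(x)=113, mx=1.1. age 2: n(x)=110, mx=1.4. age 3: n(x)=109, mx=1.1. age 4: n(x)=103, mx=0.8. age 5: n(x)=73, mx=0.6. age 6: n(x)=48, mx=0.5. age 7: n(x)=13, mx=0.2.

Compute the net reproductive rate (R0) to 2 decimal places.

4.59

lx = nx/n0 = nx/120: 1, 0.94167…, 0.91667…, 0.90833…, 0.85833…, 0.60833…, 0.4, 0.10833…
lx·mx by age: 0, 1.035833…, 1.283333…, 0.999167…, 0.686667…, 0.365…, 0.2, 0.021667…
R0 = Σ lx·mx = 4.591667… → 4.59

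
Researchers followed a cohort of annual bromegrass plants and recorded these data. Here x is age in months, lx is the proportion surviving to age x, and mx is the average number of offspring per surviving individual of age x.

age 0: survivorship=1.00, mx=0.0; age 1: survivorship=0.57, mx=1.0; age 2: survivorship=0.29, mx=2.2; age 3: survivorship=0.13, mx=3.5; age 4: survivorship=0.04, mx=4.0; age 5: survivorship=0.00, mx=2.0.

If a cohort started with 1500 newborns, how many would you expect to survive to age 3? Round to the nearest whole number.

Expected survivors = N0 · l_3 = 1500 × 0.13 = 195 → 195

195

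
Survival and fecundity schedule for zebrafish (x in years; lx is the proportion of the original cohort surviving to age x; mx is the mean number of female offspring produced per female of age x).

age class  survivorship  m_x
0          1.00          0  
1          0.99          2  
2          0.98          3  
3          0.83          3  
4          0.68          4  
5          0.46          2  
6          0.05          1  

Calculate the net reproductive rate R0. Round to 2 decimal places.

lx·mx by age: 0, 1.98, 2.94, 2.49, 2.72, 0.92, 0.05
R0 = Σ lx·mx = 11.1 → 11.10

11.10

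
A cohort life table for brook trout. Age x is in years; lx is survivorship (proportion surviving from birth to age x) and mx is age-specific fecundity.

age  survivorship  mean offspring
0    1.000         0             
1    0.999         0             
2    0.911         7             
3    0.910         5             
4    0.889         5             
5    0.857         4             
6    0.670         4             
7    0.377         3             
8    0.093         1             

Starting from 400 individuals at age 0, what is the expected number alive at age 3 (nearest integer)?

Expected survivors = N0 · l_3 = 400 × 0.910 = 364 → 364

364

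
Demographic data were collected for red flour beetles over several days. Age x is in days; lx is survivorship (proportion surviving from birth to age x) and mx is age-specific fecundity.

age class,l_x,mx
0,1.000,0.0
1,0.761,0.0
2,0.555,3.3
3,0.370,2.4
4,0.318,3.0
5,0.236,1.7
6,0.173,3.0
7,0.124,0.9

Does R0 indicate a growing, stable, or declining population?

R0 = Σ lx·mx = 0 + 0 + 1.8315 + 0.888 + 0.954 + 0.4012 + 0.519 + 0.1116 = 4.7053
R0 > 1, so the population is growing.

growing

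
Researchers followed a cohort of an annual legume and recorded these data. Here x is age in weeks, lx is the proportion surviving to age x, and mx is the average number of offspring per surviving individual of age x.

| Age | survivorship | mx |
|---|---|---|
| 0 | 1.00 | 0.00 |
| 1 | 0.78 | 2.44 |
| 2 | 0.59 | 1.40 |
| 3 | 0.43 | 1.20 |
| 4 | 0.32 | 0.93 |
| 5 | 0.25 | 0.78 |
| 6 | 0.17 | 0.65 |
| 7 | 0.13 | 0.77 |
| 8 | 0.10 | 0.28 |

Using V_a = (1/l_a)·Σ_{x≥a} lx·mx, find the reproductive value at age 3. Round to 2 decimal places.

lx·mx for x ≥ 3: 0.516, 0.2976, 0.195, 0.1105, 0.1001, 0.028 → sum = 1.2472
V_3 = 1.2472 / l_3 = 1.2472 / 0.43 = 2.900465… → 2.90

2.90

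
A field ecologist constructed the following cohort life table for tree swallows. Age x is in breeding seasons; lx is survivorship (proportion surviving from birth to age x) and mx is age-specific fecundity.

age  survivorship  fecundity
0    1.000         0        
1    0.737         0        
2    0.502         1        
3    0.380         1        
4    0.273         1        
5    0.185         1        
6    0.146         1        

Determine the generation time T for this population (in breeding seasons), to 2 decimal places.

lx·mx: 0, 0, 0.502, 0.38, 0.273, 0.185, 0.146 → R0 = 1.486
x·lx·mx: 0, 0, 1.004, 1.14, 1.092, 0.925, 0.876 → Σ = 5.037
T = 5.037 / 1.486 = 3.389637… → 3.39

3.39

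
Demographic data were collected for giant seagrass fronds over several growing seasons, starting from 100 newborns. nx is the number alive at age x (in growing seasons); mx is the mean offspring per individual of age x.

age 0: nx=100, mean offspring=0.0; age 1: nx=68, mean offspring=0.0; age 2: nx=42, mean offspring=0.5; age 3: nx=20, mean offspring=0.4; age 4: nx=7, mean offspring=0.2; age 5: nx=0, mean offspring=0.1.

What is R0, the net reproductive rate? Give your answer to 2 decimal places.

lx = nx/n0 = nx/100: 1, 0.68, 0.42, 0.2, 0.07, 0
lx·mx by age: 0, 0, 0.21, 0.08, 0.014, 0
R0 = Σ lx·mx = 0.304 → 0.30

0.30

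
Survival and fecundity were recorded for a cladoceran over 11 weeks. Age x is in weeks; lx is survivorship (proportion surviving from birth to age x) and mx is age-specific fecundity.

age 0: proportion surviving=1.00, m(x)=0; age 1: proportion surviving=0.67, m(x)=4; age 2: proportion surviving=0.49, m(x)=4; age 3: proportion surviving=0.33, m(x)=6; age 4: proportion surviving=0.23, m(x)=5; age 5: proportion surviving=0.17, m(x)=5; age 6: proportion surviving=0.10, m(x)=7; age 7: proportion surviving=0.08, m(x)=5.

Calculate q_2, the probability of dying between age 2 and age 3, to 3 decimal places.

q_2 = (l_2 − l_3) / l_2 = (0.49 − 0.33) / 0.49
     = 0.16 / 0.49 = 0.326531… → 0.327

0.327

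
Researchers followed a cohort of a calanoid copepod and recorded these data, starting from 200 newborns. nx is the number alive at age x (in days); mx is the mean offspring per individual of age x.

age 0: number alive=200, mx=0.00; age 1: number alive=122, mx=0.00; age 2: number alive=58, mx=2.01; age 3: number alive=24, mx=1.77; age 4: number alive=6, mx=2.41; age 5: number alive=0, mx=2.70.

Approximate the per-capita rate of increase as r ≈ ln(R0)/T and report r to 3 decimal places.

lx = nx/n0 = nx/200: 1, 0.61, 0.29, 0.12, 0.03, 0
R0 = Σ lx·mx = 0 + 0 + 0.5829 + 0.2124 + 0.0723 + 0 = 0.8676
Σ x·lx·mx = 2.0922; T = 2.0922/0.8676 = 2.41148…
r ≈ ln(R0)/T = ln(0.8676)/2.41148… = -0.0589… → -0.059

-0.059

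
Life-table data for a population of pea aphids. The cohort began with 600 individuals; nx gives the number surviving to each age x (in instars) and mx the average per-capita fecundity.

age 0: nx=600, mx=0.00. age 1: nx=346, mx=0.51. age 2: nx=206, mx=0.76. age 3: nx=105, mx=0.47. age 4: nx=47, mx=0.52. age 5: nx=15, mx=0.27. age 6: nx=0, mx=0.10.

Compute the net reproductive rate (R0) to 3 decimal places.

0.685

lx = nx/n0 = nx/600: 1, 0.57667…, 0.34333…, 0.175, 0.07833…, 0.025, 0
lx·mx by age: 0, 0.2941…, 0.260933…, 0.08225, 0.040733…, 0.00675, 0
R0 = Σ lx·mx = 0.684767… → 0.685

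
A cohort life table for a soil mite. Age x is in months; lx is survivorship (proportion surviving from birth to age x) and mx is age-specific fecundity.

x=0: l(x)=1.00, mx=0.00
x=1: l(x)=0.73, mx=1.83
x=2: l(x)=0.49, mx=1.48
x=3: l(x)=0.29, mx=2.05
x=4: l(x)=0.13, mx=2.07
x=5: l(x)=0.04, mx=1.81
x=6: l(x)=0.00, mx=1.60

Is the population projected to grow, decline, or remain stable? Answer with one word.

growing

R0 = Σ lx·mx = 0 + 1.3359 + 0.7252 + 0.5945 + 0.2691 + 0.0724 + 0 = 2.9971
R0 > 1, so the population is growing.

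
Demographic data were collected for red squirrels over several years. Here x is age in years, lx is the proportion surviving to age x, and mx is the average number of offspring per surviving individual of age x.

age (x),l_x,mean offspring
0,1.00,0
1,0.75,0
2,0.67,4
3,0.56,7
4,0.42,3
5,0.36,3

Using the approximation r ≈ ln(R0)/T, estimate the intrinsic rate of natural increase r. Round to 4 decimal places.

R0 = Σ lx·mx = 0 + 0 + 2.68 + 3.92 + 1.26 + 1.08 = 8.94
Σ x·lx·mx = 27.56; T = 27.56/8.94 = 3.08277…
r ≈ ln(R0)/T = ln(8.94)/3.08277… = 0.710573… → 0.7106

0.7106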